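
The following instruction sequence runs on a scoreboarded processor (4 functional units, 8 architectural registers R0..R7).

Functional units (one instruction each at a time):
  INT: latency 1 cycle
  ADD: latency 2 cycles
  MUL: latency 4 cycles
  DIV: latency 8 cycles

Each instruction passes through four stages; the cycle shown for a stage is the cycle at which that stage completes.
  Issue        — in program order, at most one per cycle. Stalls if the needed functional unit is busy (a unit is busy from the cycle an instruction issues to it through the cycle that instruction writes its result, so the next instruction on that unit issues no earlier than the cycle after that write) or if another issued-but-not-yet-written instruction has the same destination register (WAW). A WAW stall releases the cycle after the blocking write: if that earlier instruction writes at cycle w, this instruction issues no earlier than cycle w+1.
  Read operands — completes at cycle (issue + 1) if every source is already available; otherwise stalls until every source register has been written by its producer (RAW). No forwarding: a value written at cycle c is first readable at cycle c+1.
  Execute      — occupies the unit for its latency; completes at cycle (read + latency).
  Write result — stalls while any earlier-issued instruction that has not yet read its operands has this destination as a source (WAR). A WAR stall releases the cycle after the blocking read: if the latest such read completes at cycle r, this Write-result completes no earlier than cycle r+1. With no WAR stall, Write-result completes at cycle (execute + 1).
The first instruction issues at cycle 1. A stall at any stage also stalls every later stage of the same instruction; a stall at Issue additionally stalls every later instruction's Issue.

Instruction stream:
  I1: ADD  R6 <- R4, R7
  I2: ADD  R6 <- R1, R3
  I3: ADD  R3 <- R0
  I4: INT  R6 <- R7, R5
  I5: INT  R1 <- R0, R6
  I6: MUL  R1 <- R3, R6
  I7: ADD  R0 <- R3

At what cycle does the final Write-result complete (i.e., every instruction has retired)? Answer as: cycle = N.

I1: IS=1 RO=2 EX=4 WR=5
I2: IS=6 RO=7 EX=9 WR=10  [struct: ADD busy until I1 writes@5]
I3: IS=11 RO=12 EX=14 WR=15  [struct: ADD busy until I2 writes@10]
I4: IS=12 RO=13 EX=14 WR=15
I5: IS=16 RO=17 EX=18 WR=19  [struct: INT busy until I4 writes@15]
I6: IS=20 RO=21 EX=25 WR=26  [WAW R1: wait I5 write@19]
I7: IS=21 RO=22 EX=24 WR=25

cycle = 26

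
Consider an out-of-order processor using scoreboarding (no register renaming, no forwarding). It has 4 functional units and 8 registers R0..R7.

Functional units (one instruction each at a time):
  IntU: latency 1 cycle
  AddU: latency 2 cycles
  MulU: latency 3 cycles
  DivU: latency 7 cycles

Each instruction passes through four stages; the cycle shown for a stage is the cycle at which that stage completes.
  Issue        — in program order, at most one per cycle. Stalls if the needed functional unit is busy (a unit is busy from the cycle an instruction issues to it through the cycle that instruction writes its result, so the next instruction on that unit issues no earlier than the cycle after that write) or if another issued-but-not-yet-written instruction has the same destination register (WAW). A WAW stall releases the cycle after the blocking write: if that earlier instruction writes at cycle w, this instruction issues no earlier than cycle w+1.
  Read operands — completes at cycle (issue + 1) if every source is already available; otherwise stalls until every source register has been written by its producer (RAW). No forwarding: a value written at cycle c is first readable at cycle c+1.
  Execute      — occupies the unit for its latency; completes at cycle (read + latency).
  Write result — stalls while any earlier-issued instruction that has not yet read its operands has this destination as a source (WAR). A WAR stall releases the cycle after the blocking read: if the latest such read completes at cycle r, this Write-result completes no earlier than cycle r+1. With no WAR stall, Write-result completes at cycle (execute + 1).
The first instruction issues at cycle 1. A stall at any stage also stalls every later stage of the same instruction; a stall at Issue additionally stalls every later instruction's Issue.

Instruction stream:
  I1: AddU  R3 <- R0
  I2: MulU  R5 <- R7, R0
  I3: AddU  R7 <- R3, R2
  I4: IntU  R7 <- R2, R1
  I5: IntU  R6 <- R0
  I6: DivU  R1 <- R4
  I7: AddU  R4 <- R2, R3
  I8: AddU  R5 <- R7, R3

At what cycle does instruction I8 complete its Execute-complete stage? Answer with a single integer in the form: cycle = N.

[1] I1→AddU
[2] I1 RO, I2→MulU
[3] I2 RO
[4] I1 EX
[5] I1 WR R3
[6] I2 EX, I3→AddU
[7] I2 WR R5, I3 RO
[9] I3 EX
[10] I3 WR R7
[11] I4→IntU
[12] I4 RO
[13] I4 EX
[14] I4 WR R7
[15] I5→IntU
[16] I5 RO, I6→DivU
[17] I5 EX, I6 RO, I7→AddU
[18] I5 WR R6, I7 RO
[20] I7 EX
[21] I7 WR R4
[22] I8→AddU
[23] I8 RO
[24] I6 EX
[25] I6 WR R1, I8 EX
[26] I8 WR R5

cycle = 25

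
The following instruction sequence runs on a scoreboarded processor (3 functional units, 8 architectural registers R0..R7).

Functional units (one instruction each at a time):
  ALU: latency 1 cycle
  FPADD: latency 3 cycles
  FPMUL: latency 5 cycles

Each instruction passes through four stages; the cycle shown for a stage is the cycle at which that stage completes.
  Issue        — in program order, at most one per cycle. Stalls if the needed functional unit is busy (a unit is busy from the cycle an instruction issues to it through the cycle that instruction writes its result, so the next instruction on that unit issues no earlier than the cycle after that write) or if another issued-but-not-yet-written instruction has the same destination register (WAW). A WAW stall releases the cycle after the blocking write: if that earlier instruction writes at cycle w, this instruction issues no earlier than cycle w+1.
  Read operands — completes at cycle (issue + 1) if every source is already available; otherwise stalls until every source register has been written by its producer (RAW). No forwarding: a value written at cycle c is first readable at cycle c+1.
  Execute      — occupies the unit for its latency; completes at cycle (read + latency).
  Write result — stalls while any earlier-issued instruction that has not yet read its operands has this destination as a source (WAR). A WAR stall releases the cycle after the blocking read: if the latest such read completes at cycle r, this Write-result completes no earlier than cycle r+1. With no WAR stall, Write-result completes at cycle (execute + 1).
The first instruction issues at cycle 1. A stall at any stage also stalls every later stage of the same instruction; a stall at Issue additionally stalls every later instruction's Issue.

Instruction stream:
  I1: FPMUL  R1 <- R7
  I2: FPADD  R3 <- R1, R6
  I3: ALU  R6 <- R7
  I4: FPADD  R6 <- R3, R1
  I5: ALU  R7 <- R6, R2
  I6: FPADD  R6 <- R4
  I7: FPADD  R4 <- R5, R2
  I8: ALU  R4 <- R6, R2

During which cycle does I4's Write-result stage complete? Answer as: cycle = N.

cycle = 19

cycle 1: issue I1 (FPMUL)
cycle 2: I1 read-ops · issue I2 (FPADD)
cycle 3: issue I3 (ALU)
cycle 4: I3 read-ops
cycle 5: I3 finished on ALU
cycle 7: I1 finished on FPMUL
cycle 8: I1→R1
cycle 9: I2 read-ops
cycle 10: I3→R6
cycle 12: I2 finished on FPADD
cycle 13: I2→R3
cycle 14: issue I4 (FPADD)
cycle 15: I4 read-ops · issue I5 (ALU)
cycle 18: I4 finished on FPADD
cycle 19: I4→R6
cycle 20: I5 read-ops · issue I6 (FPADD)
cycle 21: I5 finished on ALU · I6 read-ops
cycle 22: I5→R7
cycle 24: I6 finished on FPADD
cycle 25: I6→R6
cycle 26: issue I7 (FPADD)
cycle 27: I7 read-ops
cycle 30: I7 finished on FPADD
cycle 31: I7→R4
cycle 32: issue I8 (ALU)
cycle 33: I8 read-ops
cycle 34: I8 finished on ALU
cycle 35: I8→R4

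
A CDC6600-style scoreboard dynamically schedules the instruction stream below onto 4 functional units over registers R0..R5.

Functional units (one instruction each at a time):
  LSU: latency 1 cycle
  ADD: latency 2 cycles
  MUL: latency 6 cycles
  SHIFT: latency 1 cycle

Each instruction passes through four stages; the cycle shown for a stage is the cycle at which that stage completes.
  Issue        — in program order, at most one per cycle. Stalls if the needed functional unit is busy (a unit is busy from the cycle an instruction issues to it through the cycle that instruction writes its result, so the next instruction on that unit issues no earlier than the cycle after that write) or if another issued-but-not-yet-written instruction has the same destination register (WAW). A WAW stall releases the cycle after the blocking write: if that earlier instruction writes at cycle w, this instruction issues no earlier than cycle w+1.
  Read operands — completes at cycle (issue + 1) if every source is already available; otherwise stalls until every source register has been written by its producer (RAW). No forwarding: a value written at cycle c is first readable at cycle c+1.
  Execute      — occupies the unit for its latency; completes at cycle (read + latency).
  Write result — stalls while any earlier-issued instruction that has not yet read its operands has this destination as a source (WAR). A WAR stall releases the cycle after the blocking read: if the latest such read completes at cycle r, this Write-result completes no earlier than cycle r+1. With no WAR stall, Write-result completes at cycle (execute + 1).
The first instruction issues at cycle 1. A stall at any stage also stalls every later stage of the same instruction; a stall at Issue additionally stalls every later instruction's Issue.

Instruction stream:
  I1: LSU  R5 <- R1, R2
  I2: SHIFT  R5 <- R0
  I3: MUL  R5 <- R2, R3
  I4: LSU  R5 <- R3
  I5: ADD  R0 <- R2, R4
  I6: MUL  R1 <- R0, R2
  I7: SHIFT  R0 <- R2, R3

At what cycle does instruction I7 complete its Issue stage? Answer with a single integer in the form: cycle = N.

[1] I1 dispatched to LSU
[2] I1 operands ready
[3] I1 complete
[4] R5←I1
[5] I2 dispatched to SHIFT
[6] I2 operands ready
[7] I2 complete
[8] R5←I2
[9] I3 dispatched to MUL
[10] I3 operands ready
[16] I3 complete
[17] R5←I3
[18] I4 dispatched to LSU
[19] I4 operands ready, I5 dispatched to ADD
[20] I4 complete, I5 operands ready, I6 dispatched to MUL
[21] R5←I4
[22] I5 complete
[23] R0←I5
[24] I6 operands ready, I7 dispatched to SHIFT
[25] I7 operands ready
[26] I7 complete
[27] R0←I7
[30] I6 complete
[31] R1←I6

cycle = 24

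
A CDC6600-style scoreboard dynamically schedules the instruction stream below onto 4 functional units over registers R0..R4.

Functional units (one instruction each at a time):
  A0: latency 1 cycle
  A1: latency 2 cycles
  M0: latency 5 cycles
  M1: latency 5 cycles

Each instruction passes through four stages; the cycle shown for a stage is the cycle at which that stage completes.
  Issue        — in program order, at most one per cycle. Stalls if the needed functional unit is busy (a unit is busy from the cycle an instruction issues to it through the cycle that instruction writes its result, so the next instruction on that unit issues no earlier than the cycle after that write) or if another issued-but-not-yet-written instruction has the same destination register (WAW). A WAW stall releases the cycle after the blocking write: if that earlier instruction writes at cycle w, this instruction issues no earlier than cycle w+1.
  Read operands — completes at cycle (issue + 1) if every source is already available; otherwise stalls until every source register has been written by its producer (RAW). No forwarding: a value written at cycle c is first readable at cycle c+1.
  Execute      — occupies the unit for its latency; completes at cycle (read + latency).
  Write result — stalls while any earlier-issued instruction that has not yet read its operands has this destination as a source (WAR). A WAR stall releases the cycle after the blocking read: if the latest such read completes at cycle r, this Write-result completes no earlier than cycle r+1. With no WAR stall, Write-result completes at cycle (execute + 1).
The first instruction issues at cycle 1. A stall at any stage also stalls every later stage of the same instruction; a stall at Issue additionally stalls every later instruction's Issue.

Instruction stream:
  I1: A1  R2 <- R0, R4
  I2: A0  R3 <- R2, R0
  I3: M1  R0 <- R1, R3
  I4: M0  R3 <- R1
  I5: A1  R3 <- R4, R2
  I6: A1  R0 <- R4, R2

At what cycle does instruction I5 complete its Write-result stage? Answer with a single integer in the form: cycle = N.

cycle = 21

cycle 1: issue I1 (A1)
cycle 2: I1 read-ops, issue I2 (A0)
cycle 3: issue I3 (M1)
cycle 4: I1 finished on A1
cycle 5: I1→R2
cycle 6: I2 read-ops
cycle 7: I2 finished on A0
cycle 8: I2→R3
cycle 9: I3 read-ops, issue I4 (M0)
cycle 10: I4 read-ops
cycle 14: I3 finished on M1
cycle 15: I3→R0, I4 finished on M0
cycle 16: I4→R3
cycle 17: issue I5 (A1)
cycle 18: I5 read-ops
cycle 20: I5 finished on A1
cycle 21: I5→R3
cycle 22: issue I6 (A1)
cycle 23: I6 read-ops
cycle 25: I6 finished on A1
cycle 26: I6→R0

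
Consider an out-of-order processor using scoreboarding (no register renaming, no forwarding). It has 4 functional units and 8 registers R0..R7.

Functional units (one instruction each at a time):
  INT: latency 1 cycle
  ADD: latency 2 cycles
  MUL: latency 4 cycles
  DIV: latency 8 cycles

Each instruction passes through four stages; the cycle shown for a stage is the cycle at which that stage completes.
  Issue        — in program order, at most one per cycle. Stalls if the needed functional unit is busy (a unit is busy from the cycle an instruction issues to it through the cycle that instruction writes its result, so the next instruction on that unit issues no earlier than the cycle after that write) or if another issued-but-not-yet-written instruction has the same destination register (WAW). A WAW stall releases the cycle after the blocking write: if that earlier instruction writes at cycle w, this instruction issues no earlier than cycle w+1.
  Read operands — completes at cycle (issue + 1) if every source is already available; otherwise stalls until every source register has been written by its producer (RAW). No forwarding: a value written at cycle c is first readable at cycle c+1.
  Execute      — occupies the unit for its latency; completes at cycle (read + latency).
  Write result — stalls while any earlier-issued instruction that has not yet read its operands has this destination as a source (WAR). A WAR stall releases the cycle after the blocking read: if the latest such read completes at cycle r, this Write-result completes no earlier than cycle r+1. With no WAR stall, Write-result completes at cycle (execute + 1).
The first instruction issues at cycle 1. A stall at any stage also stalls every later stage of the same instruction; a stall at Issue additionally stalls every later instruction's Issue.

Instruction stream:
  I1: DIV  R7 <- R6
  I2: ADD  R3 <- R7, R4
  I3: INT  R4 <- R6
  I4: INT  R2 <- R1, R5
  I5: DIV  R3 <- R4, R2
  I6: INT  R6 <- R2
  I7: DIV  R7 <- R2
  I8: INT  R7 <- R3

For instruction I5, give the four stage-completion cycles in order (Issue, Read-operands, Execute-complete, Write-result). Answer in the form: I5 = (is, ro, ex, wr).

I5 = (16, 18, 26, 27)

[1] I1→DIV
[2] I1 RO, I2→ADD
[3] I3→INT
[4] I3 RO
[5] I3 EX
[10] I1 EX
[11] I1 WR R7
[12] I2 RO
[13] I3 WR R4
[14] I2 EX, I4→INT
[15] I2 WR R3, I4 RO
[16] I4 EX, I5→DIV
[17] I4 WR R2
[18] I5 RO, I6→INT
[19] I6 RO
[20] I6 EX
[21] I6 WR R6
[26] I5 EX
[27] I5 WR R3
[28] I7→DIV
[29] I7 RO
[37] I7 EX
[38] I7 WR R7
[39] I8→INT
[40] I8 RO
[41] I8 EX
[42] I8 WR R7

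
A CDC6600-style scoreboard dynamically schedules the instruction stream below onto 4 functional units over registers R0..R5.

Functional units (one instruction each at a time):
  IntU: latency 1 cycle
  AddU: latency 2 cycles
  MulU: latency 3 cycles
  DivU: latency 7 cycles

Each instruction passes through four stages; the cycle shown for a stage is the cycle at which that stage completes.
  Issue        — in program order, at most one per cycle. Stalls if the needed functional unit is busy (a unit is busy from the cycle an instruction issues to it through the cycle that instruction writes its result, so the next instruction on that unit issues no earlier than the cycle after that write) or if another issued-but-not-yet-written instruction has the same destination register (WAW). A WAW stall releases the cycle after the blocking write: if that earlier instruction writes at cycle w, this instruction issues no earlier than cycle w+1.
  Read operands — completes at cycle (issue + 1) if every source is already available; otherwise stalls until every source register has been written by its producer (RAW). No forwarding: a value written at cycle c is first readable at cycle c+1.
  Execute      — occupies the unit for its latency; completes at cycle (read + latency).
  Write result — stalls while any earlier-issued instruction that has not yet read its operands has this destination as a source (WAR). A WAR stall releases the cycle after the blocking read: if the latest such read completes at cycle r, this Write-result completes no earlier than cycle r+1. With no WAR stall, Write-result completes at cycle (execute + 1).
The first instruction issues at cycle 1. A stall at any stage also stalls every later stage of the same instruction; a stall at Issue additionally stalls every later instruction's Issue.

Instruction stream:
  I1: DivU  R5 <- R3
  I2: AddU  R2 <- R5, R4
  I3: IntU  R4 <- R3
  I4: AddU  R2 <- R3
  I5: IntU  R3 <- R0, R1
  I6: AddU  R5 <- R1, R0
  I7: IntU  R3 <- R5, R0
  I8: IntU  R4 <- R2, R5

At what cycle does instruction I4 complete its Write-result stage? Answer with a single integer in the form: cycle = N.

cycle = 19

c1: I1→DivU
c2: I1 RO · I2→AddU
c3: I3→IntU
c4: I3 RO
c5: I3 EX
c9: I1 EX
c10: I1 WR R5
c11: I2 RO
c12: I3 WR R4
c13: I2 EX
c14: I2 WR R2
c15: I4→AddU
c16: I4 RO · I5→IntU
c17: I5 RO
c18: I4 EX · I5 EX
c19: I4 WR R2 · I5 WR R3
c20: I6→AddU
c21: I6 RO · I7→IntU
c23: I6 EX
c24: I6 WR R5
c25: I7 RO
c26: I7 EX
c27: I7 WR R3
c28: I8→IntU
c29: I8 RO
c30: I8 EX
c31: I8 WR R4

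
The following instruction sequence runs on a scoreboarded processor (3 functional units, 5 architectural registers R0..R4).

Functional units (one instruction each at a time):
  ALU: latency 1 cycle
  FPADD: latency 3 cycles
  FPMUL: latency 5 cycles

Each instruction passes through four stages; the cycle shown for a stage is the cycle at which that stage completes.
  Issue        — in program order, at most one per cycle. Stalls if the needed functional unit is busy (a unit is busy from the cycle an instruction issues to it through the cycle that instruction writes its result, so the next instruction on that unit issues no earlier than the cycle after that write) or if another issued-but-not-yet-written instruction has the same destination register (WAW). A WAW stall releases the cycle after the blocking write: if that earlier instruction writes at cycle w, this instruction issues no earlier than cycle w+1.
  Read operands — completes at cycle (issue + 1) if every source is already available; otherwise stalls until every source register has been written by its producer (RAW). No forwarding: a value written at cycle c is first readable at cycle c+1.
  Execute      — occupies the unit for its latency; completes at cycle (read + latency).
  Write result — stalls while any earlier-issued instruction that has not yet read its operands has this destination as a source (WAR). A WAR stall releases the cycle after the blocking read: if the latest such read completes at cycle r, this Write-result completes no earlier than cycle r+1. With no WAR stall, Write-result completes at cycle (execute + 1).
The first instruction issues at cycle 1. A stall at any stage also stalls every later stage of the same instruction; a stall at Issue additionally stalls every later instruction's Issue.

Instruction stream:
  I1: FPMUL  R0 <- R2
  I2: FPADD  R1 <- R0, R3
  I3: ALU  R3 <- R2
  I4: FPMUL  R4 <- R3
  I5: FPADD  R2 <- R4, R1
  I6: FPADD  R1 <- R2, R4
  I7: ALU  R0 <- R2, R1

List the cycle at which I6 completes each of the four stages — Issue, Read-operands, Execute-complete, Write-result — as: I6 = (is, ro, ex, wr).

I6 = (23, 24, 27, 28)

cycle 1: I1 dispatched to FPMUL
cycle 2: I1 operands ready; I2 dispatched to FPADD
cycle 3: I3 dispatched to ALU
cycle 4: I3 operands ready
cycle 5: I3 complete
cycle 7: I1 complete
cycle 8: R0←I1
cycle 9: I2 operands ready; I4 dispatched to FPMUL
cycle 10: R3←I3
cycle 11: I4 operands ready
cycle 12: I2 complete
cycle 13: R1←I2
cycle 14: I5 dispatched to FPADD
cycle 16: I4 complete
cycle 17: R4←I4
cycle 18: I5 operands ready
cycle 21: I5 complete
cycle 22: R2←I5
cycle 23: I6 dispatched to FPADD
cycle 24: I6 operands ready; I7 dispatched to ALU
cycle 27: I6 complete
cycle 28: R1←I6
cycle 29: I7 operands ready
cycle 30: I7 complete
cycle 31: R0←I7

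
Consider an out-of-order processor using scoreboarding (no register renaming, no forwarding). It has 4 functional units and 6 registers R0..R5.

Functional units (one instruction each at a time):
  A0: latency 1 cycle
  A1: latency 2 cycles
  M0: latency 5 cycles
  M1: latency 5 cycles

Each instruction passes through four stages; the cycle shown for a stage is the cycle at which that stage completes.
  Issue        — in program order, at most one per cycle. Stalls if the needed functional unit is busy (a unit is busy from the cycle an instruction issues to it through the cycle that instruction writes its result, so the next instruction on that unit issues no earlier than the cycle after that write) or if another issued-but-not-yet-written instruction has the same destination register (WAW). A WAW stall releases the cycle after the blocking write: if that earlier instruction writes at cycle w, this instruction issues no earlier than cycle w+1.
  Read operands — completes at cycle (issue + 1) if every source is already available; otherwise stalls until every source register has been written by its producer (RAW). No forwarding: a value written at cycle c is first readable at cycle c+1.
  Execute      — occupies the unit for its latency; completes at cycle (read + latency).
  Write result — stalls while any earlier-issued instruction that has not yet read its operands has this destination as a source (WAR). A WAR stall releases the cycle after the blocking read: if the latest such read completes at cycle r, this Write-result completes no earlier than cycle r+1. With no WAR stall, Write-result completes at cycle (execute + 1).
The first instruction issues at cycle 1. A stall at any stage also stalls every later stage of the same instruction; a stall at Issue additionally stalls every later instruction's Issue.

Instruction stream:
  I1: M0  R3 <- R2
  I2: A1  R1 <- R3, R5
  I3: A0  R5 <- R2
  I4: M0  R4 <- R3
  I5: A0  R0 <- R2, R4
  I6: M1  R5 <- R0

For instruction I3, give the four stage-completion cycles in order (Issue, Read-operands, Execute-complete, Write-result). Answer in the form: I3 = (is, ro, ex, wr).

I3 = (3, 4, 5, 10)

t=1  I1 issues→M0
t=2  I1 reads; I2 issues→A1
t=3  I3 issues→A0
t=4  I3 reads
t=5  I3 exec-done
t=7  I1 exec-done
t=8  I1 writes R3
t=9  I2 reads; I4 issues→M0
t=10  I3 writes R5; I4 reads
t=11  I2 exec-done; I5 issues→A0
t=12  I2 writes R1; I6 issues→M1
t=15  I4 exec-done
t=16  I4 writes R4
t=17  I5 reads
t=18  I5 exec-done
t=19  I5 writes R0
t=20  I6 reads
t=25  I6 exec-done
t=26  I6 writes R5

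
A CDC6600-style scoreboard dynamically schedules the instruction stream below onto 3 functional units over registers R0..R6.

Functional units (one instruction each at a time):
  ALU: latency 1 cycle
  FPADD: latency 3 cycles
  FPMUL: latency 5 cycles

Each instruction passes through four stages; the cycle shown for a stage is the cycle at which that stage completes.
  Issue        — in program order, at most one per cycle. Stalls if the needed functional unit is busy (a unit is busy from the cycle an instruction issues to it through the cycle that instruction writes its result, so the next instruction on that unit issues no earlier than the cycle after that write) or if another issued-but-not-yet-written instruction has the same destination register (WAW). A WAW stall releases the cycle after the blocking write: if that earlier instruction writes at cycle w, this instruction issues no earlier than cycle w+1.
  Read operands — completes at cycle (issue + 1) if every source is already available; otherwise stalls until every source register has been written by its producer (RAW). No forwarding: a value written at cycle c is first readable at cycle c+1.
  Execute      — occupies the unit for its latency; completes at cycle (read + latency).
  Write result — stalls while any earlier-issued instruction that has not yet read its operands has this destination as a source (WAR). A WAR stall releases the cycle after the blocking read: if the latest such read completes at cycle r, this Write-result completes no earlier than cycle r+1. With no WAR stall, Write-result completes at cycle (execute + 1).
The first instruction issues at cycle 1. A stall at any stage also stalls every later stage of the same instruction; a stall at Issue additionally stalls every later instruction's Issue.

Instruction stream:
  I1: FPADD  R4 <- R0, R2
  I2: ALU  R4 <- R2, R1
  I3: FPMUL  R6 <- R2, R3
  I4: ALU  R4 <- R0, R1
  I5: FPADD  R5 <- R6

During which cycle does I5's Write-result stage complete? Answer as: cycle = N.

I1  is:1  ro:2  ex:5  wr:6
I2  is:7  ro:8  ex:9  wr:10  — WAW R4: wait I1 write@6
I3  is:8  ro:9  ex:14  wr:15
I4  is:11  ro:12  ex:13  wr:14  — struct: ALU busy until I2 writes@10
I5  is:12  ro:16  ex:19  wr:20  — RAW R6: wait I3 write@15

cycle = 20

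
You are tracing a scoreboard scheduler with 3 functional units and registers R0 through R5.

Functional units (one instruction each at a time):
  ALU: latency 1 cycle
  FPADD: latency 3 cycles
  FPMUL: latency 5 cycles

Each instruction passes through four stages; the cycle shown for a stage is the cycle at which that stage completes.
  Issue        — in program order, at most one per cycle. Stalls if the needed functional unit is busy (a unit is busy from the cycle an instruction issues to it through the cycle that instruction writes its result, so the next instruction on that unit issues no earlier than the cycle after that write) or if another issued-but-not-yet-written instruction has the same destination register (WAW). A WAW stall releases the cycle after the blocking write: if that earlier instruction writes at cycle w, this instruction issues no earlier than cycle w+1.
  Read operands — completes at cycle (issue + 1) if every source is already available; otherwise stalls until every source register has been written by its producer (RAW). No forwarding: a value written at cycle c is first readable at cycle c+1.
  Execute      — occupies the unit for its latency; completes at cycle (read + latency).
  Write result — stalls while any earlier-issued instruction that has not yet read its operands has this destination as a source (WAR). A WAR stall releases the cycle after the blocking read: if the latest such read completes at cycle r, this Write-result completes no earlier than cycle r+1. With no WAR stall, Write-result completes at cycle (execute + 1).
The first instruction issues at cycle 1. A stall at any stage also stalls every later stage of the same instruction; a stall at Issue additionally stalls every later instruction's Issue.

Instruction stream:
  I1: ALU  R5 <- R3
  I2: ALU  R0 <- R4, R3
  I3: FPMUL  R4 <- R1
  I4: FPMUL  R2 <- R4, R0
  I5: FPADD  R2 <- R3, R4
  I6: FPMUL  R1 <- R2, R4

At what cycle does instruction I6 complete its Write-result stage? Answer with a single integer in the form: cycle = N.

cycle = 34

[I1] 1/2/3/4
[I2] 5/6/7/8  (struct: ALU busy until I1 writes@4)
[I3] 6/7/12/13
[I4] 14/15/20/21  (struct: FPMUL busy until I3 writes@13)
[I5] 22/23/26/27  (WAW R2: wait I4 write@21)
[I6] 23/28/33/34  (RAW R2: wait I5 write@27)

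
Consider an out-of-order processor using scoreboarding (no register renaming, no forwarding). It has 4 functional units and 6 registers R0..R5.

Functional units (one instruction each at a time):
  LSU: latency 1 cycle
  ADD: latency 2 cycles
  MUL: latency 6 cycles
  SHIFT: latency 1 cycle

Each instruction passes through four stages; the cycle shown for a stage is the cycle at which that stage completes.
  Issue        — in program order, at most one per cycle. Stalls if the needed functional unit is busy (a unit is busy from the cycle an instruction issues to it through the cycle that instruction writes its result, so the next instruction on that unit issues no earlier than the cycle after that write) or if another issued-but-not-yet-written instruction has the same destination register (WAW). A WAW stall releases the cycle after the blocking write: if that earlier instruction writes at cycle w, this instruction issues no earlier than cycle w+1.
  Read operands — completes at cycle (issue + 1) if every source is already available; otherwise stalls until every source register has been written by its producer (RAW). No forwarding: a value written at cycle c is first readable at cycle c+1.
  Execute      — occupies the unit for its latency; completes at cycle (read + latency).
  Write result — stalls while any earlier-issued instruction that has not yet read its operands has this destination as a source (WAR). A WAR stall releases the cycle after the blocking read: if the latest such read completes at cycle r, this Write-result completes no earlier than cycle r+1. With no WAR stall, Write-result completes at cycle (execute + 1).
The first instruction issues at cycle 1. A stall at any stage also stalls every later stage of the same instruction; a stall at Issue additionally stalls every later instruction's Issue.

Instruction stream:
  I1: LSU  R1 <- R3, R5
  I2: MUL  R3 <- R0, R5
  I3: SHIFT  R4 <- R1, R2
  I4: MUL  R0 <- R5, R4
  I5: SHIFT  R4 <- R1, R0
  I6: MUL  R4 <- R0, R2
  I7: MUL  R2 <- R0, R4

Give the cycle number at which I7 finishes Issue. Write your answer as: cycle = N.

cycle = 32

t=1  issue I1 (LSU)
t=2  I1 read-ops, issue I2 (MUL)
t=3  I1 finished on LSU, I2 read-ops, issue I3 (SHIFT)
t=4  I1→R1
t=5  I3 read-ops
t=6  I3 finished on SHIFT
t=7  I3→R4
t=9  I2 finished on MUL
t=10  I2→R3
t=11  issue I4 (MUL)
t=12  I4 read-ops, issue I5 (SHIFT)
t=18  I4 finished on MUL
t=19  I4→R0
t=20  I5 read-ops
t=21  I5 finished on SHIFT
t=22  I5→R4
t=23  issue I6 (MUL)
t=24  I6 read-ops
t=30  I6 finished on MUL
t=31  I6→R4
t=32  issue I7 (MUL)
t=33  I7 read-ops
t=39  I7 finished on MUL
t=40  I7→R2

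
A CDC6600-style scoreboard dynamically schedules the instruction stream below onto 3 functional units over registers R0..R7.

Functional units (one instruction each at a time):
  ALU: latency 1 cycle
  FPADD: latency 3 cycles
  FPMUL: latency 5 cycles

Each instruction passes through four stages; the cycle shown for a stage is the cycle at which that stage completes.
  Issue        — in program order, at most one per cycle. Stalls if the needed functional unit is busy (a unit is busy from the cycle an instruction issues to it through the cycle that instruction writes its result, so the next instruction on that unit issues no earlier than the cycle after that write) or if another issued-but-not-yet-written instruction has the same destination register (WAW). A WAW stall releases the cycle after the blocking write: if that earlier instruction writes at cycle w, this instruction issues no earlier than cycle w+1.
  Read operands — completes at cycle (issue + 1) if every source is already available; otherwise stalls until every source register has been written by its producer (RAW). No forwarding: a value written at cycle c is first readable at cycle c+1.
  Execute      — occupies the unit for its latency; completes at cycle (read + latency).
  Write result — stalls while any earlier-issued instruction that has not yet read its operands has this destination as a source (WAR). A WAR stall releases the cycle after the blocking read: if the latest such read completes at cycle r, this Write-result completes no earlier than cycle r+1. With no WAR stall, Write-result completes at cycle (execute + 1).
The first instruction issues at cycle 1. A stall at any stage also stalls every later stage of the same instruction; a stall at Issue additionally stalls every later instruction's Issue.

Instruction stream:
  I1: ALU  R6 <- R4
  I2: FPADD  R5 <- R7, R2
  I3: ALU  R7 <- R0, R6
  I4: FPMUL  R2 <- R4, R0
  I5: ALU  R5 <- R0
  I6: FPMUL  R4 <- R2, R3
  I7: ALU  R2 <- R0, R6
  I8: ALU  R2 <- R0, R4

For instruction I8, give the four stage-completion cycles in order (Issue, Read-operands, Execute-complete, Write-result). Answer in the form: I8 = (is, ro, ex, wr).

I8 = (19, 22, 23, 24)

[I1] 1/2/3/4
[I2] 2/3/6/7
[I3] 5/6/7/8  (struct: ALU busy until I1 writes@4)
[I4] 6/7/12/13
[I5] 9/10/11/12  (struct: ALU busy until I3 writes@8)
[I6] 14/15/20/21  (struct: FPMUL busy until I4 writes@13)
[I7] 15/16/17/18
[I8] 19/22/23/24  (struct: ALU busy until I7 writes@18; RAW R4: wait I6 write@21)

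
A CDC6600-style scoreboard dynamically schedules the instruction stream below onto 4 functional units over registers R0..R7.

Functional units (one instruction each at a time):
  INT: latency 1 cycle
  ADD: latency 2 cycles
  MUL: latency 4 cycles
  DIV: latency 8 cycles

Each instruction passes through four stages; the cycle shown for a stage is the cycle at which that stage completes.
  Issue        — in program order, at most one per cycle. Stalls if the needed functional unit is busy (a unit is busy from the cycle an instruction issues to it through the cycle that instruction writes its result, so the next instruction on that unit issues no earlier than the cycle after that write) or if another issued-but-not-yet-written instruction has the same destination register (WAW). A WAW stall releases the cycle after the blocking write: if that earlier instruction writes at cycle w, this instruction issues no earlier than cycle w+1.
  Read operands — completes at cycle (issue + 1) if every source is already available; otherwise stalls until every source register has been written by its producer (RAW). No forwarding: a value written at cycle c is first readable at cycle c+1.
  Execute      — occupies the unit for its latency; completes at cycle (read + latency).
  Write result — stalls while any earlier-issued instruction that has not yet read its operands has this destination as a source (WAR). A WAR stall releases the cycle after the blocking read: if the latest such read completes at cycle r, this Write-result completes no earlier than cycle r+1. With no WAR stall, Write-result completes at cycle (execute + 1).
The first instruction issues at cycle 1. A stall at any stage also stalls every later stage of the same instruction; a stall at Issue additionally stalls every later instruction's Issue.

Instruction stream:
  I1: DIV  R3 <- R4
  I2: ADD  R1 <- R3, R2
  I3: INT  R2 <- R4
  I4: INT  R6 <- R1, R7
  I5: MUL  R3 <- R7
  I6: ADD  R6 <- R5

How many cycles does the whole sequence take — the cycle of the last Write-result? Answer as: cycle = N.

cycle = 23

I1 -> (1, 2, 10, 11)
I2 -> (2, 12, 14, 15)  // RAW R3: wait I1 write@11
I3 -> (3, 4, 5, 13)  // WAR R2: wait I2 read@12
I4 -> (14, 16, 17, 18)  // struct: INT busy until I3 writes@13, RAW R1: wait I2 write@15
I5 -> (15, 16, 20, 21)
I6 -> (19, 20, 22, 23)  // WAW R6: wait I4 write@18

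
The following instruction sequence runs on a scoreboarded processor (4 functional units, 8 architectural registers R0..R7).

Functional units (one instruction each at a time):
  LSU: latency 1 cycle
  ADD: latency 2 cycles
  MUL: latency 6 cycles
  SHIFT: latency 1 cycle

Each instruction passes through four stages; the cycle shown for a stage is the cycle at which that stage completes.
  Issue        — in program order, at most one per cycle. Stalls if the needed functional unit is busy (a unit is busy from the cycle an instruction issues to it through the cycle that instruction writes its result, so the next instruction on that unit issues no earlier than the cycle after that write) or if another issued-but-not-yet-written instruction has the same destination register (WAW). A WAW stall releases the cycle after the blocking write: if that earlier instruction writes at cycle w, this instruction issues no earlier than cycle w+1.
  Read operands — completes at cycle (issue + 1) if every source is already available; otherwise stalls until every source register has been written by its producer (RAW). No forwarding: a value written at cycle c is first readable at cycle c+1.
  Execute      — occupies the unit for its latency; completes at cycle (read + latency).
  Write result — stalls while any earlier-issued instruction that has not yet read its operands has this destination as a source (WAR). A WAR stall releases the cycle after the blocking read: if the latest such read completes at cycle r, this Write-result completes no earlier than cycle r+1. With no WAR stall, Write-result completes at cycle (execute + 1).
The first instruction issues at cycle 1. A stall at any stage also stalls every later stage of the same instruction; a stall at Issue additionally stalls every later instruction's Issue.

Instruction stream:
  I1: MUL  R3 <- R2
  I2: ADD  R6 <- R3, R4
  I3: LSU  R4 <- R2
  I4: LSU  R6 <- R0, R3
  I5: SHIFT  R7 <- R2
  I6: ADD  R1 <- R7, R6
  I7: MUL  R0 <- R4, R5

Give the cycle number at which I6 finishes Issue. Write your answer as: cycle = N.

cycle = 16

cycle 1: issue I1 (MUL)
cycle 2: I1 read-ops; issue I2 (ADD)
cycle 3: issue I3 (LSU)
cycle 4: I3 read-ops
cycle 5: I3 finished on LSU
cycle 8: I1 finished on MUL
cycle 9: I1→R3
cycle 10: I2 read-ops
cycle 11: I3→R4
cycle 12: I2 finished on ADD
cycle 13: I2→R6
cycle 14: issue I4 (LSU)
cycle 15: I4 read-ops; issue I5 (SHIFT)
cycle 16: I4 finished on LSU; I5 read-ops; issue I6 (ADD)
cycle 17: I4→R6; I5 finished on SHIFT; issue I7 (MUL)
cycle 18: I5→R7; I7 read-ops
cycle 19: I6 read-ops
cycle 21: I6 finished on ADD
cycle 22: I6→R1
cycle 24: I7 finished on MUL
cycle 25: I7→R0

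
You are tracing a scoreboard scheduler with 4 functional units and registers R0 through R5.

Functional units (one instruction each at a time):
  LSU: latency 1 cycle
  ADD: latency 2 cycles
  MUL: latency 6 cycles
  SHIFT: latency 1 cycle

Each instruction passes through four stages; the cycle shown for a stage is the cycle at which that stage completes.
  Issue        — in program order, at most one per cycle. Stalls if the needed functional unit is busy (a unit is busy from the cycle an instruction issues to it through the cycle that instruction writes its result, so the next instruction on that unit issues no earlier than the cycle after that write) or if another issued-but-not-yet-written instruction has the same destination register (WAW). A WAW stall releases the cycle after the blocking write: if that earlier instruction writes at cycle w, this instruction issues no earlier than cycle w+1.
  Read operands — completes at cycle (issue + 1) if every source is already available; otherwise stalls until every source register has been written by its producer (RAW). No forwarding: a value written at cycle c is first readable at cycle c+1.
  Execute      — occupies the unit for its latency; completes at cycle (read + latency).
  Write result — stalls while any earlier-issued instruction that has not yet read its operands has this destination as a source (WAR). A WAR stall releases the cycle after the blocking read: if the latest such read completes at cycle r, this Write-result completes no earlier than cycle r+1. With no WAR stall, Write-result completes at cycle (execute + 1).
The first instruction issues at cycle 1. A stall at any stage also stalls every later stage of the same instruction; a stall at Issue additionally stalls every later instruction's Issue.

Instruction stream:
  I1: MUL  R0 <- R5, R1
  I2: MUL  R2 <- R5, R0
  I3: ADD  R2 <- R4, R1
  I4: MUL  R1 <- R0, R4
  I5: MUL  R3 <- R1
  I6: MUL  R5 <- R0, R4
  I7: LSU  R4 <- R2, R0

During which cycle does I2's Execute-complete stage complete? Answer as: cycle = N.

cycle 1: I1→MUL
cycle 2: I1 RO
cycle 8: I1 EX
cycle 9: I1 WR R0
cycle 10: I2→MUL
cycle 11: I2 RO
cycle 17: I2 EX
cycle 18: I2 WR R2
cycle 19: I3→ADD
cycle 20: I3 RO, I4→MUL
cycle 21: I4 RO
cycle 22: I3 EX
cycle 23: I3 WR R2
cycle 27: I4 EX
cycle 28: I4 WR R1
cycle 29: I5→MUL
cycle 30: I5 RO
cycle 36: I5 EX
cycle 37: I5 WR R3
cycle 38: I6→MUL
cycle 39: I6 RO, I7→LSU
cycle 40: I7 RO
cycle 41: I7 EX
cycle 42: I7 WR R4
cycle 45: I6 EX
cycle 46: I6 WR R5

cycle = 17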